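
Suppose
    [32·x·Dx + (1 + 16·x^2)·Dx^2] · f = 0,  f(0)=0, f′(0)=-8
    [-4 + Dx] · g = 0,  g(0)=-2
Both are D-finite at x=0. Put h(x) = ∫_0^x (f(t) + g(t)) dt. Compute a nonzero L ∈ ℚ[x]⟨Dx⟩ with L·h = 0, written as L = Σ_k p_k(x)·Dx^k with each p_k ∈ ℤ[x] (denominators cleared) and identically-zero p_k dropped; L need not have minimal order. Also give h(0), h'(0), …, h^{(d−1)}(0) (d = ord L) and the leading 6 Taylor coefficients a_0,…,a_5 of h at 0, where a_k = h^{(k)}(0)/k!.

f: a_k = 0, -8, 0, 128/3, 0, -2048/5, …
g: a_k = -2, -8, -16, -64/3, -64/3, -256/15, …
L₀ := lclm(L_f,L_g); ord L₀ ≤ 2+1.
h=∫₀ˣh₀: take L = L₀·Dx.
L = (32 - 256·x - 512·x^2)·Dx^2 + (-12 + 48·x + 64·x^2 - 256·x^3)·Dx^3 + (1 + 4·x + 16·x^2 + 64·x^3)·Dx^4  (order 4).
h: a_k = 0, -2, -8, -16/3, 16/3, -64/15, …
ICs: h(0) = 0, h′(0) = -2, h′′(0) = -16, h′′′(0) = -32.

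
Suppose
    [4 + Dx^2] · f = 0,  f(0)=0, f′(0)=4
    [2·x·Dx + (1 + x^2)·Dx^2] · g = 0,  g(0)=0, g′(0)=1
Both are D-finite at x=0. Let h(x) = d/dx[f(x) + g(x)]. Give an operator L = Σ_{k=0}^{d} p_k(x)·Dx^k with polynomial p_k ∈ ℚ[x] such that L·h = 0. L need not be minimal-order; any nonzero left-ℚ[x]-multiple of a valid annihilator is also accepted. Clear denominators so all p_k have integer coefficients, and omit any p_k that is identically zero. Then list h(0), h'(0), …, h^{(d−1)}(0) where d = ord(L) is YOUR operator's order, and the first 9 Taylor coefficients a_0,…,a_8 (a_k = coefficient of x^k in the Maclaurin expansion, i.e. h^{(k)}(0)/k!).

L = (-32·x + 80·x^3 + 16·x^5) + (4 + 32·x^2 + 36·x^4 + 8·x^6)·Dx + (-8·x + 20·x^3 + 4·x^5)·Dx^2 + (1 + 8·x^2 + 9·x^4 + 2·x^6)·Dx^3  (order 3).
h: a_k = 5, 0, -9, 0, 11/3, 0, -61/45, 0, 323/315, …
ICs: h(0) = 5, h′(0) = 0, h′′(0) = -18.

f: a_k = 0, 4, 0, -8/3, 0, 8/15, 0, -16/315, 0, …
g: a_k = 0, 1, 0, -1/3, 0, 1/5, 0, -1/7, 0, …
f+g: L₀ = lclm(L_f,L_g), ord ≤ 2+2.
Differentiate: ansatz ord ≤ ord L₀ ⇒ L.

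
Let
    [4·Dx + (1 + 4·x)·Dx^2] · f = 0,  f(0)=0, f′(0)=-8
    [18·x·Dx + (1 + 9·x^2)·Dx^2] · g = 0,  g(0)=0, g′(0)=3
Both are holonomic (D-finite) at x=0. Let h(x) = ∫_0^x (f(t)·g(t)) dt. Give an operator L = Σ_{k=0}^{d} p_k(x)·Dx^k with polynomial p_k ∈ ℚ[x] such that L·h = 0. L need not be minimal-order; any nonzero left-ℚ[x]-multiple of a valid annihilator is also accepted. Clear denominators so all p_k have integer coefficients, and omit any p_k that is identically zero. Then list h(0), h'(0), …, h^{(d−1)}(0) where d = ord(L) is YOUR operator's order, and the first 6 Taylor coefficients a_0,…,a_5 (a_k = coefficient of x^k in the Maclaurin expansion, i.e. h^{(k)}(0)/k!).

L = (2448 + 17280·x + 76464·x^2 + 518400·x^3 + 1399680·x^4 + 2426112·x^5 + 1679616·x^7)·Dx^2 + (452 + 10800·x + 98028·x^2 + 491184·x^3 + 1840320·x^4 + 4339008·x^5 + 6531840·x^6 + 1259712·x^7 + 5878656·x^8)·Dx^3 + (136 + 1912·x + 18576·x^2 + 103608·x^3 + 389448·x^4 + 1100304·x^5 + 2239488·x^6 + 3277584·x^7 + 1259712·x^8 + 3359232·x^9)·Dx^4 + (13 + 176·x + 1234·x^2 + 6048·x^3 + 22833·x^4 + 68688·x^5 + 154224·x^6 + 279936·x^7 + 399492·x^8 + 209952·x^9 + 419904·x^10)·Dx^5  (order 5).
h: a_k = 0, 0, 0, -8, 12, -56/5, …
ICs: h(0) = 0, h′(0) = 0, h′′(0) = 0, h′′′(0) = -48, h′′′′(0) = 288.

f: a_k = 0, -8, 16, -128/3, 128, -2048/5, …
g: a_k = 0, 3, 0, -9, 0, 243/5, …
h₀=f·g: eliminate ⇒ L₀, order ≤ 2·2.
h=∫h₀ ⇒ L = L₀·Dx.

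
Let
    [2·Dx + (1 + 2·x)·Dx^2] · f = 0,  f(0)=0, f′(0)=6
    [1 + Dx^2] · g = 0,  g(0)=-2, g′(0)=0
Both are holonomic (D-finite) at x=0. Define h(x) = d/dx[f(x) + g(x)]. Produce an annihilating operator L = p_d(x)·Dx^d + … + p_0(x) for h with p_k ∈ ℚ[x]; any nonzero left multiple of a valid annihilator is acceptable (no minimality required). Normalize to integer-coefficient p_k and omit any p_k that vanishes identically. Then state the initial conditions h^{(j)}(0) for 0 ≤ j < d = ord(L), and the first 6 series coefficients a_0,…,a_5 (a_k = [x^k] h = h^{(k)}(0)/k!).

f: a_k = 0, 6, -6, 8, -12, 96/5, …
g: a_k = -2, 0, 1, 0, -1/12, 0, …
L₀ := lclm(L_f,L_g); ord L₀ ≤ 2+2.
h=h₀': d/dx-closure on L₀ ⇒ L.
L = (50 + 8·x + 8·x^2) + (9 + 22·x + 12·x^2 + 8·x^3)·Dx + (50 + 8·x + 8·x^2)·Dx^2 + (9 + 22·x + 12·x^2 + 8·x^3)·Dx^3  (order 3).
h: a_k = 6, -10, 24, -145/3, 96, -11519/60, …
ICs: h(0) = 6, h′(0) = -10, h′′(0) = 48.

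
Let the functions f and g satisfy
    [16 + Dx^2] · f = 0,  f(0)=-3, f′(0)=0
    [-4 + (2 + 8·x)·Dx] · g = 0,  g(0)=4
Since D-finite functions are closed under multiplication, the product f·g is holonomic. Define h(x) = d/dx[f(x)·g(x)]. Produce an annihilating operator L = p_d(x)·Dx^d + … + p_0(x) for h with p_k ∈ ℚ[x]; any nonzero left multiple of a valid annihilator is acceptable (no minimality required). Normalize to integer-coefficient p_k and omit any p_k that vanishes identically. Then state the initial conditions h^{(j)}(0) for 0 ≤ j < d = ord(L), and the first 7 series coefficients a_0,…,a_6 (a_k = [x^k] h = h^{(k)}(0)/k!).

L = (212 + 2304·x + 8704·x^2 + 16384·x^3 + 16384·x^4) + (-4 - 144·x - 768·x^2 - 1024·x^3)·Dx + (7 + 88·x + 432·x^2 + 1024·x^3 + 1024·x^4)·Dx^2  (order 2).
h: a_k = -24, 240, 432, -800, -1040, 11168/5, -89824/15, …
ICs: h(0) = -24, h′(0) = 240.

f: a_k = -3, 0, 24, 0, -32, 0, 256/15, …
g: a_k = 4, 8, -8, 16, -40, 112, -336, …
L₀ := L_f ⊗_s L_g (sym. prod.), ord ≤ 2.
h=h₀': d/dx-closure on L₀ ⇒ L.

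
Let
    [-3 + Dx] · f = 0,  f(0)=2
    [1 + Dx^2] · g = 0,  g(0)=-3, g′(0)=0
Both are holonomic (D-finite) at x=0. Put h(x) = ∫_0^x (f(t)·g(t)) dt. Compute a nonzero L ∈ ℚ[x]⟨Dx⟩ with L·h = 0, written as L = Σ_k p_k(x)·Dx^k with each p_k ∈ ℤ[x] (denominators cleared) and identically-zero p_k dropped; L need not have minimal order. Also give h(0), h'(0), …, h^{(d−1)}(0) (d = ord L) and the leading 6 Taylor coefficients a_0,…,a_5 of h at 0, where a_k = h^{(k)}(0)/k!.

f: a_k = 2, 6, 9, 9, 27/4, 81/20, …
g: a_k = -3, 0, 3/2, 0, -1/8, 0, …
L₀ := L_f ⊗_s L_g (sym. prod.), ord ≤ 2.
h=∫h₀ ⇒ L = L₀·Dx.
L = 10·Dx - 6·Dx^2 + Dx^3  (order 3).
h: a_k = 0, -6, -9, -8, -9/2, -7/5, …
ICs: h(0) = 0, h′(0) = -6, h′′(0) = -18.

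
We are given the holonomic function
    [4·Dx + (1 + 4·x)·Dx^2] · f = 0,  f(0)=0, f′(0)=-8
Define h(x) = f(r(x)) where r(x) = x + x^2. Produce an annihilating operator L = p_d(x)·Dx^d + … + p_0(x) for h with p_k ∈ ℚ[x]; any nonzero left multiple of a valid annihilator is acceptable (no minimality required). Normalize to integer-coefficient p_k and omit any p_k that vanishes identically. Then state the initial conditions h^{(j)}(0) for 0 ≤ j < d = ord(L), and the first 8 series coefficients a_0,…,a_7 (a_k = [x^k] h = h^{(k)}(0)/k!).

f: a_k = 0, -8, 16, -128/3, 128, -2048/5, 4096/3, -32768/7, …
Substitute x→r, Dx→(1/r')Dx; clear ⇒ L₀.
L = 2·Dx + (1 + 2·x)·Dx^2  (order 2).
h: a_k = 0, -8, 8, -32/3, 16, -128/5, 128/3, -512/7, …
ICs: h(0) = 0, h′(0) = -8.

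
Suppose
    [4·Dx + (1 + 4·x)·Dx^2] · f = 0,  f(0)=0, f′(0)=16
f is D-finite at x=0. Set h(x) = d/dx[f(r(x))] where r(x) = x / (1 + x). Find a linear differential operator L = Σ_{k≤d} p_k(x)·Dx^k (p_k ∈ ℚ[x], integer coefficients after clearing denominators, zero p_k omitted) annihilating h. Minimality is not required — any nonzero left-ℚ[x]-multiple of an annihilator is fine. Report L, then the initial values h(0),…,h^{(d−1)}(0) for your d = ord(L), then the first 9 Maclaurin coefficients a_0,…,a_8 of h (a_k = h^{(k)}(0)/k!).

f: a_k = 0, 16, -32, 256/3, -256, 4096/5, -8192/3, 65536/7, -32768, …
Change of var in L_f (x↦r) gives L₀.
Derive L from L₀ (diff closure).
L = (6 + 10·x) + (1 + 6·x + 5·x^2)·Dx  (order 1).
h: a_k = 16, -96, 496, -2496, 12496, -62496, 312496, -1562496, 7812496, …
ICs: h(0) = 16.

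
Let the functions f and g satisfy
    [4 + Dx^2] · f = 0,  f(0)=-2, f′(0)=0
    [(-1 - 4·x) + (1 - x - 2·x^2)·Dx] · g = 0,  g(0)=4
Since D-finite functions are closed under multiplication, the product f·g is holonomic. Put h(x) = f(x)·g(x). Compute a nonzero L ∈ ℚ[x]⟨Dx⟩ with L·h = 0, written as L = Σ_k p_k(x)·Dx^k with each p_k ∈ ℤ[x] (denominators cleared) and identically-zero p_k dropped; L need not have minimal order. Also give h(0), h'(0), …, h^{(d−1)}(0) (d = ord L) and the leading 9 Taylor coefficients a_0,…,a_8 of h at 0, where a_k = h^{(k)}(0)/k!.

f: a_k = -2, 0, 4, 0, -4/3, 0, 8/45, 0, -4/315, …
g: a_k = 4, 4, 12, 20, 44, 84, 172, 340, 684, …
L₀ := L_f ⊗_s L_g (sym. prod.), ord ≤ 2.
L = (4·x + 8·x^2) + (2 + 8·x)·Dx + (-1 + x + 2·x^2)·Dx^2  (order 2).
h: a_k = -8, -8, -8, -24, -136/3, -280/3, -8248/45, -16648/45, -232024/315, …
ICs: h(0) = -8, h′(0) = -8.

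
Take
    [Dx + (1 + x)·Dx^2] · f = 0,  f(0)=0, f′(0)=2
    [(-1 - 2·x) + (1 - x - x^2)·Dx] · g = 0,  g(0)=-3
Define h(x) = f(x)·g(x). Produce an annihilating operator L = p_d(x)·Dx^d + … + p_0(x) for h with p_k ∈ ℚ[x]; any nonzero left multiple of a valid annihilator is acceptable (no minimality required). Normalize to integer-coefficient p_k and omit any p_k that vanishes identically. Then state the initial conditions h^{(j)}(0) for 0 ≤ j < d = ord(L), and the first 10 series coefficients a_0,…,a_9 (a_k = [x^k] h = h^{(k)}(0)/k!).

f: a_k = 0, 2, -1, 2/3, -1/2, 2/5, -1/3, 2/7, -1/4, 2/9, …
g: a_k = -3, -3, -6, -9, -15, -24, -39, -63, -102, -165, …
Sym-product of L_f,L_g gives L₀ (≤ ord 2).
L = (3 + 4·x) + (1 + 7·x + 5·x^2)·Dx + (-1 + 2·x^2 + x^3)·Dx^2  (order 2).
h: a_k = 0, -6, -3, -11, -25/2, -247/10, -181/5, -4323/70, -13609/140, -13409/84, …
ICs: h(0) = 0, h′(0) = -6.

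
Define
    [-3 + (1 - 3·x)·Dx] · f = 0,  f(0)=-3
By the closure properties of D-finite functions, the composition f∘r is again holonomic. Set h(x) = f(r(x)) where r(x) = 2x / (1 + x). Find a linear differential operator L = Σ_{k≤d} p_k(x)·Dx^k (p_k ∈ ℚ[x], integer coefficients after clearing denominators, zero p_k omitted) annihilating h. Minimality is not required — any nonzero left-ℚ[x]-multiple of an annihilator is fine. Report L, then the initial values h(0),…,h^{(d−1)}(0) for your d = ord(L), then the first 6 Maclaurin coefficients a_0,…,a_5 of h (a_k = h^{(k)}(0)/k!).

f: a_k = -3, -9, -27, -81, -243, -729, …
Substitute x→r, Dx→(1/r')Dx; clear ⇒ L₀.
L = 6 + (-1 + 4·x + 5·x^2)·Dx  (order 1).
h: a_k = -3, -18, -90, -450, -2250, -11250, …
ICs: h(0) = -3.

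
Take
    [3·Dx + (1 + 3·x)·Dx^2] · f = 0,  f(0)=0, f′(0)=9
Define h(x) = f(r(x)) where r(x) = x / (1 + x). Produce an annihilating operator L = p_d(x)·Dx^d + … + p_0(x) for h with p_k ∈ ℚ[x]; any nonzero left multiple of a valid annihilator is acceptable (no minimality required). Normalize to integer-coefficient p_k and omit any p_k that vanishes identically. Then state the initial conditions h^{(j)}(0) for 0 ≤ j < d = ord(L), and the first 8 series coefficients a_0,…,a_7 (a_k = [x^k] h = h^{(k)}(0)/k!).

f: a_k = 0, 9, -27/2, 27, -243/4, 729/5, -729/2, 6561/7, …
Substitute x→r, Dx→(1/r')Dx; clear ⇒ L₀.
L = (5 + 8·x)·Dx + (1 + 5·x + 4·x^2)·Dx^2  (order 2).
h: a_k = 0, 9, -45/2, 63, -765/4, 3069/5, -4095/2, 49149/7, …
ICs: h(0) = 0, h′(0) = 9.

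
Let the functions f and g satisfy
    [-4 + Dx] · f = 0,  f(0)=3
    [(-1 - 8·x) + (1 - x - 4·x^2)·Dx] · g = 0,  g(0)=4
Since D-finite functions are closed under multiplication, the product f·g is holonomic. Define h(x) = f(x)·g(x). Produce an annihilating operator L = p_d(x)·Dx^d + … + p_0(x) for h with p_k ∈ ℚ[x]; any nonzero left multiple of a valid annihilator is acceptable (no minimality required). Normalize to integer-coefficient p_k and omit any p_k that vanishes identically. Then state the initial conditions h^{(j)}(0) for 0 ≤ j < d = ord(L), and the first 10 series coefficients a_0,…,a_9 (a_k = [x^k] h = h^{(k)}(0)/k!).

f: a_k = 3, 12, 24, 32, 32, 128/5, 256/15, 1024/105, 512/105, 2048/945, …
g: a_k = 4, 4, 20, 36, 116, 260, 724, 1764, 4660, 11716, …
h₀=f·g: eliminate ⇒ L₀, order ≤ 1·1.
L = (5 + 4·x - 16·x^2) + (-1 + x + 4·x^2)·Dx  (order 1).
h: a_k = 12, 60, 204, 572, 1516, 19532/5, 30116/3, 2698844/105, 6917132/105, 159420764/945, …
ICs: h(0) = 12.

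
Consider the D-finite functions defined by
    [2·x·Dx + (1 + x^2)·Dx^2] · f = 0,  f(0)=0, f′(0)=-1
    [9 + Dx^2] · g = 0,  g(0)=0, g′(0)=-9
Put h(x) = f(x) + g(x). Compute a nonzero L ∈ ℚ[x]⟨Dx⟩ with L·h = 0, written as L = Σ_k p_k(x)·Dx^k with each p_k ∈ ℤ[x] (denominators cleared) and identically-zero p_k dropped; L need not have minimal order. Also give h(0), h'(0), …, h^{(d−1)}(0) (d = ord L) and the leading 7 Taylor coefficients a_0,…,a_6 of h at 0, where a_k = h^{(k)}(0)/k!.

L = (-54·x + 540·x^3 + 162·x^5)·Dx + (63 + 279·x^2 + 297·x^4 + 81·x^6)·Dx^2 + (-6·x + 60·x^3 + 18·x^5)·Dx^3 + (7 + 31·x^2 + 33·x^4 + 9·x^6)·Dx^4  (order 4).
h: a_k = 0, -10, 0, 83/6, 0, -251/40, 0, …
ICs: h(0) = 0, h′(0) = -10, h′′(0) = 0, h′′′(0) = 83.

f: a_k = 0, -1, 0, 1/3, 0, -1/5, 0, …
g: a_k = 0, -9, 0, 27/2, 0, -243/40, 0, …
h₀=f+g: left-lcm gives L₀, ord ≤ 4.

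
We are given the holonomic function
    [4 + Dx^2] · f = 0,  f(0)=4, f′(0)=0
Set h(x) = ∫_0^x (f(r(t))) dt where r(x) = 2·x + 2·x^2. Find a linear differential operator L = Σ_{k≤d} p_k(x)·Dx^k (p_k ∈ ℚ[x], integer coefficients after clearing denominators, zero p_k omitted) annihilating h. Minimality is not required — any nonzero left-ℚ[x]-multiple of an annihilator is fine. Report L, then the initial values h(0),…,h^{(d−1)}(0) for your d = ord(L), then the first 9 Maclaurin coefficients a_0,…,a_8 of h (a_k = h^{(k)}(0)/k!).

L = (16 + 96·x + 192·x^2 + 128·x^3)·Dx - 2·Dx^2 + (1 + 2·x)·Dx^3  (order 3).
h: a_k = 0, 4, 0, -32/3, -16, 32/15, 256/9, 10496/315, 64/15, …
ICs: h(0) = 0, h′(0) = 4, h′′(0) = 0.

f: a_k = 4, 0, -8, 0, 8/3, 0, -16/45, 0, 8/315, …
h₀=f(r): pull back L_f along r ⇒ L₀.
h=∫h₀ ⇒ L = L₀·Dx.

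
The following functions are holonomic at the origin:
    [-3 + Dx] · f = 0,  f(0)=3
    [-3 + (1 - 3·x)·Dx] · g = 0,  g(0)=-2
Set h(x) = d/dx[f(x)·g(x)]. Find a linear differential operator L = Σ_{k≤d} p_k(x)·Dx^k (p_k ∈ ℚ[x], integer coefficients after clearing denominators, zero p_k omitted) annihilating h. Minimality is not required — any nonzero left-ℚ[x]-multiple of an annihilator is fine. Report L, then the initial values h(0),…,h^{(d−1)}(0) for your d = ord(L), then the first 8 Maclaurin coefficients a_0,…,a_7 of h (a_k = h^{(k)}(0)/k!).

f: a_k = 3, 9, 27/2, 27/2, 81/8, 243/40, 243/80, 729/560, …
g: a_k = -2, -6, -18, -54, -162, -486, -1458, -4374, …
Product ⇒ symmetric product L₀, ord ≤ 1.
Differentiate: ansatz ord ≤ ord L₀ ⇒ L.
L = (15 - 36·x + 27·x^2) + (-2 + 9·x - 9·x^2)·Dx  (order 1).
h: a_k = -36, -270, -1296, -5265, -39609/2, -1426653/20, -499365/2, -239697387/280, …
ICs: h(0) = -36.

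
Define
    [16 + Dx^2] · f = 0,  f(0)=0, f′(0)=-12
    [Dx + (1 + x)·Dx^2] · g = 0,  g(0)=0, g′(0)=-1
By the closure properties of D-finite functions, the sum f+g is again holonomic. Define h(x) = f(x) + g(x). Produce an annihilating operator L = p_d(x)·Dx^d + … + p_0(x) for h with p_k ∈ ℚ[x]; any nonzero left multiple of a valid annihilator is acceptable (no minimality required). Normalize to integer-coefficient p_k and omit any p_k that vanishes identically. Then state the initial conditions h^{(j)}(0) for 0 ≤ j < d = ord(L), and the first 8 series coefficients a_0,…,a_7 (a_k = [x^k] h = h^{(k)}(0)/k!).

L = (176 + 256·x + 128·x^2)·Dx + (144 + 400·x + 384·x^2 + 128·x^3)·Dx^2 + (11 + 16·x + 8·x^2)·Dx^3 + (9 + 25·x + 24·x^2 + 8·x^3)·Dx^4  (order 4).
h: a_k = 0, -13, 1/2, 95/3, 1/4, -129/5, 1/6, 1009/105, …
ICs: h(0) = 0, h′(0) = -13, h′′(0) = 1, h′′′(0) = 190.

f: a_k = 0, -12, 0, 32, 0, -128/5, 0, 1024/105, …
g: a_k = 0, -1, 1/2, -1/3, 1/4, -1/5, 1/6, -1/7, …
Sum ⇒ L₀ = lclm(L_f,L_g) in ℚ(x)⟨Dx⟩.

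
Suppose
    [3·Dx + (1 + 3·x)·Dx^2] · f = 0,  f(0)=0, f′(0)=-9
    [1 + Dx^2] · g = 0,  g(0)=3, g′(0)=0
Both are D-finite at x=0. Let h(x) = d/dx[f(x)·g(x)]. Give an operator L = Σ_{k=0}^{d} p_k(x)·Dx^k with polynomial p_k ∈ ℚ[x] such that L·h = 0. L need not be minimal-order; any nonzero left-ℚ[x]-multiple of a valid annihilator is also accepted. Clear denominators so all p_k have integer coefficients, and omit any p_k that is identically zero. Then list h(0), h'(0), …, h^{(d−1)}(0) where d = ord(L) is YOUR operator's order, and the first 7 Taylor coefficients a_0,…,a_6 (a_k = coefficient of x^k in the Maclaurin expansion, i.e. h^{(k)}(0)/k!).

f: a_k = 0, -9, 27/2, -27, 243/4, -729/5, 729/2, …
g: a_k = 3, 0, -3/2, 0, 1/8, 0, -1/240, …
L₀ := L_f ⊗_s L_g (sym. prod.), ord ≤ 4.
h₀' ⇒ L via d/dx closure of L₀.
L = (-8897 - 1764·x - 7722·x^2 - 14364·x^3 - 7533·x^4 + 5832·x^5 + 2916·x^6) + (-3432 - 13248·x - 12420·x^2 - 8100·x^3 + 9720·x^4 + 5832·x^5)·Dx + (-9100 - 3204·x - 11070·x^2 - 17064·x^3 - 6318·x^4 + 11664·x^5 + 5832·x^6)·Dx^2 + (-3432 - 13248·x - 12420·x^2 - 8100·x^3 + 9720·x^4 + 5832·x^5)·Dx^3 + (-203 - 1440·x - 3348·x^2 - 2700·x^3 + 1215·x^4 + 5832·x^5 + 2916·x^6)·Dx^4  (order 4).
h: a_k = -27, 81, -405/2, 648, -15921/8, 48195/8, -1454037/80, …
ICs: h(0) = -27, h′(0) = 81, h′′(0) = -405, h′′′(0) = 3888.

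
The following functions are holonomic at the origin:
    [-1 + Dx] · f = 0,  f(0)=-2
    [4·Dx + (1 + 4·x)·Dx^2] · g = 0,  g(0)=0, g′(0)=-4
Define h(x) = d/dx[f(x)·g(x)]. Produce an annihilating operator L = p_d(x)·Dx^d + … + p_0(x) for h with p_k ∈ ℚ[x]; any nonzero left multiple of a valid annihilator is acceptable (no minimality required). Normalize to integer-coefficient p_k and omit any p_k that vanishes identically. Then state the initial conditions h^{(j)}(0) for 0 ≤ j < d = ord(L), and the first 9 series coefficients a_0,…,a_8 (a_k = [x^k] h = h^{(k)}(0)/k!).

L = (25 - 24·x + 16·x^2) + (-22 + 32·x - 32·x^2)·Dx + (-3 - 8·x + 16·x^2)·Dx^2  (order 2).
h: a_k = 8, -16, 92, -368, 1503, -18238/3, 2205587/90, -4436012/45, 665269331/1680, …
ICs: h(0) = 8, h′(0) = -16.

f: a_k = -2, -2, -1, -1/3, -1/12, -1/60, -1/360, -1/2520, -1/20160, …
g: a_k = 0, -4, 8, -64/3, 64, -1024/5, 2048/3, -16384/7, 8192, …
L₀ := L_f ⊗_s L_g (sym. prod.), ord ≤ 2.
Differentiate: ansatz ord ≤ ord L₀ ⇒ L.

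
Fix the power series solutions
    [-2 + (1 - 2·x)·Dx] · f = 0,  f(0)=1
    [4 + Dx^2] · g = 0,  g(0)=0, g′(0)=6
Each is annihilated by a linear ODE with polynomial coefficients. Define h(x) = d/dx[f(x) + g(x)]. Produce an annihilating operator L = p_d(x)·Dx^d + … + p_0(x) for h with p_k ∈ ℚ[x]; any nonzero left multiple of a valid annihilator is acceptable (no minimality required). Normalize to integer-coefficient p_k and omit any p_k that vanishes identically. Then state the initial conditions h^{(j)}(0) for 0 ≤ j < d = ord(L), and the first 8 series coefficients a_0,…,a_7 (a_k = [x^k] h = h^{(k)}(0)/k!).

f: a_k = 1, 2, 4, 8, 16, 32, 64, 128, …
g: a_k = 0, 6, 0, -4, 0, 4/5, 0, -8/105, …
Weyl lclm of L_f,L_g ⇒ L₀ (ord ≤ 3).
Derive L from L₀ (diff closure).
L = (208 - 64·x + 64·x^2) + (-28 + 72·x - 48·x^2 + 32·x^3)·Dx + (52 - 16·x + 16·x^2)·Dx^2 + (-7 + 18·x - 12·x^2 + 8·x^3)·Dx^3  (order 3).
h: a_k = 8, 8, 12, 64, 164, 384, 13432/15, 2048, …
ICs: h(0) = 8, h′(0) = 8, h′′(0) = 24.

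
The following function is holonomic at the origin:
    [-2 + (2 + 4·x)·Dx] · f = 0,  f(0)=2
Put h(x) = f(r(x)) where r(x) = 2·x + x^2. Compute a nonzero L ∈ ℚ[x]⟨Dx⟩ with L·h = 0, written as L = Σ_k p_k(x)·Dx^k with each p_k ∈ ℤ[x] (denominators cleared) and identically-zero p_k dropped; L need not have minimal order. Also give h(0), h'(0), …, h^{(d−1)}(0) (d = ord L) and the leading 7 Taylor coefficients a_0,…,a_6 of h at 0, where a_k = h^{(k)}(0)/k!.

f: a_k = 2, 2, -1, 1, -5/4, 7/4, -21/8, …
Substitute x→r, Dx→(1/r')Dx; clear ⇒ L₀.
L = (-2 - 2·x) + (1 + 4·x + 2·x^2)·Dx  (order 1).
h: a_k = 2, 4, -2, 4, -9, 22, -57, …
ICs: h(0) = 2.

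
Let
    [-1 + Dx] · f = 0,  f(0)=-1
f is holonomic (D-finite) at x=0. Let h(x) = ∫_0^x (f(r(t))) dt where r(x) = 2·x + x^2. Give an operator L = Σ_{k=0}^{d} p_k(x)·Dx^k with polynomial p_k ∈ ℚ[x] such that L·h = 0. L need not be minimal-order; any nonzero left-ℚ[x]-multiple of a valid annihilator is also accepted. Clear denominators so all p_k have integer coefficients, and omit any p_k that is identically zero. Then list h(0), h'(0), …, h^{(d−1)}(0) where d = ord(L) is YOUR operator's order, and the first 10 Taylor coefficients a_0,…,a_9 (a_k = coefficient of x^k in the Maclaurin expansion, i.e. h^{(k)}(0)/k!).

f: a_k = -1, -1, -1/2, -1/6, -1/24, -1/120, -1/720, -1/5040, -1/40320, -1/362880, …
Substitute x→r, Dx→(1/r')Dx; clear ⇒ L₀.
∫: right-multiply L₀ by Dx.
L = (-2 - 2·x)·Dx + Dx^2  (order 2).
h: a_k = 0, -1, -1, -1, -5/6, -19/30, -13/30, -173/630, -407/2520, -5/56, …
ICs: h(0) = 0, h′(0) = -1.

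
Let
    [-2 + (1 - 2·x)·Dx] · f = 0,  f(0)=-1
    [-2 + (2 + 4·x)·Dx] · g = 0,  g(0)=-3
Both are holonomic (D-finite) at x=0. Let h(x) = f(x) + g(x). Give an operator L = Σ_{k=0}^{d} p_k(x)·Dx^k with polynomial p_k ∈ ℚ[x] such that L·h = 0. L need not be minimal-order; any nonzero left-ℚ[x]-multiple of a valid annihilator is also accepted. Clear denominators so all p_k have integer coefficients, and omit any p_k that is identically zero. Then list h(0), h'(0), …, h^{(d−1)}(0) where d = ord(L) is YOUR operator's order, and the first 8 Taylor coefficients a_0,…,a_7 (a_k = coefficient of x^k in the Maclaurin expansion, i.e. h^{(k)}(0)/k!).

f: a_k = -1, -2, -4, -8, -16, -32, -64, -128, …
g: a_k = -3, -3, 3/2, -3/2, 15/8, -21/8, 63/16, -99/16, …
f+g: L₀ = lclm(L_f,L_g), ord ≤ 1+1.
L = (-10 - 12·x) + (9 + 28·x + 36·x^2)·Dx + (-1 - 6·x + 4·x^2 + 24·x^3)·Dx^2  (order 2).
h: a_k = -4, -5, -5/2, -19/2, -113/8, -277/8, -961/16, -2147/16, …
ICs: h(0) = -4, h′(0) = -5.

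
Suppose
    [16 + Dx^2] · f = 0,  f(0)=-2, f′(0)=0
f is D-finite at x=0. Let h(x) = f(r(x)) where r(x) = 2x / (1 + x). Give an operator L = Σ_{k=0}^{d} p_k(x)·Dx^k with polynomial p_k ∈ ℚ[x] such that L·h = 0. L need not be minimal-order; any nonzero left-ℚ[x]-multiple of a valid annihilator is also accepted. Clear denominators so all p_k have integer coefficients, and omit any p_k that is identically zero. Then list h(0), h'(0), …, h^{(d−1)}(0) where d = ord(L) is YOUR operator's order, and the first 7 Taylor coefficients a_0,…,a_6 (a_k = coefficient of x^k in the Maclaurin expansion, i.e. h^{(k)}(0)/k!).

f: a_k = -2, 0, 16, 0, -64/3, 0, 512/45, …
Change of var in L_f (x↦r) gives L₀.
L = 64 + (2 + 6·x + 6·x^2 + 2·x^3)·Dx + (1 + 4·x + 6·x^2 + 4·x^3 + x^4)·Dx^2  (order 2).
h: a_k = -2, 0, 64, -128, -448/3, 3328/3, -106432/45, …
ICs: h(0) = -2, h′(0) = 0.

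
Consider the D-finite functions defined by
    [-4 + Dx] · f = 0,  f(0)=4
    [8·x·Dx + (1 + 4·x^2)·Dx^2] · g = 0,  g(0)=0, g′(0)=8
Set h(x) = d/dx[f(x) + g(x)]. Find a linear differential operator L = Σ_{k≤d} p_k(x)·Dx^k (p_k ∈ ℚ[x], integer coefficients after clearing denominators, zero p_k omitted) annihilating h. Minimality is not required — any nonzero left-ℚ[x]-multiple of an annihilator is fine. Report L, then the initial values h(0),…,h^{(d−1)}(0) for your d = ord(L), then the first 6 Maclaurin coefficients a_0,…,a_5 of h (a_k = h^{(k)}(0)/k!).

L = (8 - 32·x - 96·x^2 - 128·x^3) + (-6 - 8·x^2 - 64·x^4)·Dx + (1 + 2·x + 8·x^2 + 8·x^3 + 16·x^4)·Dx^2  (order 2).
h: a_k = 24, 64, 96, 512/3, 896/3, 2048/15, …
ICs: h(0) = 24, h′(0) = 64.

f: a_k = 4, 16, 32, 128/3, 128/3, 512/15, …
g: a_k = 0, 8, 0, -32/3, 0, 128/5, …
h₀=f+g: left-lcm gives L₀, ord ≤ 3.
h=h₀': d/dx-closure on L₀ ⇒ L.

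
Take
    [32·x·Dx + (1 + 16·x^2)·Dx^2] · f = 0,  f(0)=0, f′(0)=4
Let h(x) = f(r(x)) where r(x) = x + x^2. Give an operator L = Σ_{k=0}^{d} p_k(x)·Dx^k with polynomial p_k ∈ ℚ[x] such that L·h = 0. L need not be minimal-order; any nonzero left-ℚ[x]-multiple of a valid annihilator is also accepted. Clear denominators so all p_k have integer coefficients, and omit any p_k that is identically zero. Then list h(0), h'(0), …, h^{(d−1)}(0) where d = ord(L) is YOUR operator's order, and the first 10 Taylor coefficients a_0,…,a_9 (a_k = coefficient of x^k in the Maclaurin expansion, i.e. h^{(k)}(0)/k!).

f: a_k = 0, 4, 0, -64/3, 0, 1024/5, 0, -16384/7, 0, 262144/9, …
h₀=f(r): pull back L_f along r ⇒ L₀.
L = (-2 + 32·x + 128·x^2 + 192·x^3 + 96·x^4)·Dx + (1 + 2·x + 16·x^2 + 64·x^3 + 80·x^4 + 32·x^5)·Dx^2  (order 2).
h: a_k = 0, 4, 4, -64/3, -64, 704/5, 3008/3, -2048/7, -14336, -171008/9, …
ICs: h(0) = 0, h′(0) = 4.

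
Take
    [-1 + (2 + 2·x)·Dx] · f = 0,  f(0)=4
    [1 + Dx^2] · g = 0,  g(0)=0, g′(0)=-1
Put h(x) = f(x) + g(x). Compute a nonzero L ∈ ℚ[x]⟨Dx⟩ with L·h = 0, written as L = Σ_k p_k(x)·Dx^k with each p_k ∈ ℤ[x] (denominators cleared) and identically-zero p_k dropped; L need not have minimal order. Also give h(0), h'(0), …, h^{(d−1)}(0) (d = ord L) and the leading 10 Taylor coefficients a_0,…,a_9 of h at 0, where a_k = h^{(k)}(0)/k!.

L = (-7 - 8·x - 4·x^2) + (6 + 22·x + 24·x^2 + 8·x^3)·Dx + (-7 - 8·x - 4·x^2)·Dx^2 + (6 + 22·x + 24·x^2 + 8·x^3)·Dx^3  (order 3).
h: a_k = 4, 1, -1/2, 5/12, -5/32, 97/960, -21/256, 10427/161280, -429/8192, 2026897/46448640, …
ICs: h(0) = 4, h′(0) = 1, h′′(0) = -1.

f: a_k = 4, 2, -1/2, 1/4, -5/32, 7/64, -21/256, 33/512, -429/8192, 715/16384, …
g: a_k = 0, -1, 0, 1/6, 0, -1/120, 0, 1/5040, 0, -1/362880, …
Sum ⇒ L₀ = lclm(L_f,L_g) in ℚ(x)⟨Dx⟩.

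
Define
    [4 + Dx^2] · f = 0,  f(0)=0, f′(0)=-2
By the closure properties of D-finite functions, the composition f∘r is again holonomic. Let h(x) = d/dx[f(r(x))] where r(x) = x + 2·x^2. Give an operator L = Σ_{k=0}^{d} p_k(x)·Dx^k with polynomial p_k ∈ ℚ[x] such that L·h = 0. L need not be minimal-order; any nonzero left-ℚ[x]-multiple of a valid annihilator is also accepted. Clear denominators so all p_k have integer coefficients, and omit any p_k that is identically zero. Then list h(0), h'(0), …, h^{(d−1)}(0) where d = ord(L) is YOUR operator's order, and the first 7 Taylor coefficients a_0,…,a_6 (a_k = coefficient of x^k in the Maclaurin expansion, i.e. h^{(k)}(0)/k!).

L = (52 + 64·x + 384·x^2 + 1024·x^3 + 1024·x^4) + (-12 - 48·x)·Dx + (1 + 8·x + 16·x^2)·Dx^2  (order 2).
h: a_k = -2, -8, 4, 32, 236/3, 48, -3352/45, …
ICs: h(0) = -2, h′(0) = -8.

f: a_k = 0, -2, 0, 4/3, 0, -4/15, 0, …
Substitute x→r, Dx→(1/r')Dx; clear ⇒ L₀.
h₀' ⇒ L via d/dx closure of L₀.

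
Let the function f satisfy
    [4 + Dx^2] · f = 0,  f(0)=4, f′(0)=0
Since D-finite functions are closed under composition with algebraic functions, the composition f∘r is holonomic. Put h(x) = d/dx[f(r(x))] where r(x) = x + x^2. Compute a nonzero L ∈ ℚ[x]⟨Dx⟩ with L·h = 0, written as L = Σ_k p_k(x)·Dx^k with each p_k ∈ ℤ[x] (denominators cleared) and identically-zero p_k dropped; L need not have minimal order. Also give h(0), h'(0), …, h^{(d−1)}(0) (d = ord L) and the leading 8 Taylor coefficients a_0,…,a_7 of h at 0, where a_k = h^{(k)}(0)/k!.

f: a_k = 4, 0, -8, 0, 8/3, 0, -16/45, 0, …
f∘r: x↦r, Dx↦Dx/r' in L_f ⇒ L₀.
Derive L from L₀ (diff closure).
L = (16 + 32·x + 96·x^2 + 128·x^3 + 64·x^4) + (-6 - 12·x)·Dx + (1 + 4·x + 4·x^2)·Dx^2  (order 2).
h: a_k = 0, -16, -48, -64/3, 160/3, 1408/15, 896/15, -6656/315, …
ICs: h(0) = 0, h′(0) = -16.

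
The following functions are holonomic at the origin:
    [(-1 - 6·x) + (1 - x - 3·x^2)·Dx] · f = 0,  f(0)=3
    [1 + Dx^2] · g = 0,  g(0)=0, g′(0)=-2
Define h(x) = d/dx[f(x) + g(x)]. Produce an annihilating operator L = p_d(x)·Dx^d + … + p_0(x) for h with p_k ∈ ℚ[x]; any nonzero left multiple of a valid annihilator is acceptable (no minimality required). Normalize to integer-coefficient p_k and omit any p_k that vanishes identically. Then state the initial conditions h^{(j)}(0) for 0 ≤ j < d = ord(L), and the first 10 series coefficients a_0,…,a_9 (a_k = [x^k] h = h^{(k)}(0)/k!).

f: a_k = 3, 3, 12, 21, 57, 120, 291, 651, 1524, 3477, …
g: a_k = 0, -2, 0, 1/3, 0, -1/60, 0, 1/2520, 0, -1/181440, …
f+g: L₀ = lclm(L_f,L_g), ord ≤ 1+2.
h₀' ⇒ L via d/dx closure of L₀.
L = (464 + 2522·x + 8618·x^2 + 6330·x^3 + 9630·x^4 + 486·x^5 + 486·x^6) + (-43 - 249·x + 114·x^2 + 559·x^3 + 1500·x^4 + 1863·x^5 + 189·x^6 + 162·x^7)·Dx + (464 + 2522·x + 8618·x^2 + 6330·x^3 + 9630·x^4 + 486·x^5 + 486·x^6)·Dx^2 + (-43 - 249·x + 114·x^2 + 559·x^3 + 1500·x^4 + 1863·x^5 + 189·x^6 + 162·x^7)·Dx^3  (order 3).
h: a_k = 1, 24, 64, 228, 7199/12, 1746, 1640521/360, 12192, 630866879/20160, 80490, …
ICs: h(0) = 1, h′(0) = 24, h′′(0) = 128.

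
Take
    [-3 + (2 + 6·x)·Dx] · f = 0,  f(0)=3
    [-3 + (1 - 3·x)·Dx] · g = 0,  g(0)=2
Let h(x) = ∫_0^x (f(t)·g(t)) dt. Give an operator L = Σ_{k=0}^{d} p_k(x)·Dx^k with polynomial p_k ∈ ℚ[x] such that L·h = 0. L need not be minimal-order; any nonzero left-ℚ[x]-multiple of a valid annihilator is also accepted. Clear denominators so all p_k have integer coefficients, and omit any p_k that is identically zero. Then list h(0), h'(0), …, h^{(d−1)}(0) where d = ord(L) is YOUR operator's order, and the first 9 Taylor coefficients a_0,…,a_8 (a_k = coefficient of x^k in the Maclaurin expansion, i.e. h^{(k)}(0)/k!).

f: a_k = 3, 9/2, -27/8, 81/16, -1215/128, 5103/256, -45927/1024, 216513/2048, -8444007/32768, …
g: a_k = 2, 6, 18, 54, 162, 486, 1458, 4374, 13122, …
f·g: L₀ = L_f ⊗_s L_g, ord ≤ 1·1.
∫: right-multiply L₀ by Dx.
L = (9 + 9·x)·Dx + (-2 + 18·x^2)·Dx^2  (order 2).
h: a_k = 0, 6, 27/2, 99/4, 1863/32, 43497/320, 88695/256, 3147093/3584, 19099071/8192, …
ICs: h(0) = 0, h′(0) = 6.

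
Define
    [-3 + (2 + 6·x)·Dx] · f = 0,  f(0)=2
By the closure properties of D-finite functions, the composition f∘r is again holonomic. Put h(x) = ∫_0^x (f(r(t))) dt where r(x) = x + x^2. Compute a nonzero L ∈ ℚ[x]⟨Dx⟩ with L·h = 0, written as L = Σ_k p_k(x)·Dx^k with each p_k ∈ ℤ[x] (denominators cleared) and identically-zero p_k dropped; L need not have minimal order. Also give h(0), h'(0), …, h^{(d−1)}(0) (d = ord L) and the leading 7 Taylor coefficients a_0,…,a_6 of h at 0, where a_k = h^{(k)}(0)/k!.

f: a_k = 2, 3, -9/4, 27/8, -405/64, 1701/128, -15309/512, …
Substitute x→r, Dx→(1/r')Dx; clear ⇒ L₀.
Integrate: L := L₀·Dx.
L = (-3 - 6·x)·Dx + (2 + 6·x + 6·x^2)·Dx^2  (order 2).
h: a_k = 0, 2, 3/2, 1/4, -9/32, 99/320, -81/256, …
ICs: h(0) = 0, h′(0) = 2.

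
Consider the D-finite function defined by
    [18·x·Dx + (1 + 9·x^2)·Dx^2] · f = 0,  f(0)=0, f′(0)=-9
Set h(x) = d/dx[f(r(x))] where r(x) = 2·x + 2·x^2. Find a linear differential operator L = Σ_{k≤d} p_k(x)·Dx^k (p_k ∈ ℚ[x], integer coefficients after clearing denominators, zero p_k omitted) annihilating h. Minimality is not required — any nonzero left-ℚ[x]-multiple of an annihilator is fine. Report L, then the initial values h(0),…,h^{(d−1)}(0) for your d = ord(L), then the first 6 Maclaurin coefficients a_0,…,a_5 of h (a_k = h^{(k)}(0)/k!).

f: a_k = 0, -9, 0, 27, 0, -729/5, …
Substitute x→r, Dx→(1/r')Dx; clear ⇒ L₀.
Differentiate: ansatz ord ≤ ord L₀ ⇒ L.
L = (-2 + 72·x + 288·x^2 + 432·x^3 + 216·x^4) + (1 + 2·x + 36·x^2 + 144·x^3 + 180·x^4 + 72·x^5)·Dx  (order 1).
h: a_k = -18, -36, 648, 2592, -20088, -138672, …
ICs: h(0) = -18.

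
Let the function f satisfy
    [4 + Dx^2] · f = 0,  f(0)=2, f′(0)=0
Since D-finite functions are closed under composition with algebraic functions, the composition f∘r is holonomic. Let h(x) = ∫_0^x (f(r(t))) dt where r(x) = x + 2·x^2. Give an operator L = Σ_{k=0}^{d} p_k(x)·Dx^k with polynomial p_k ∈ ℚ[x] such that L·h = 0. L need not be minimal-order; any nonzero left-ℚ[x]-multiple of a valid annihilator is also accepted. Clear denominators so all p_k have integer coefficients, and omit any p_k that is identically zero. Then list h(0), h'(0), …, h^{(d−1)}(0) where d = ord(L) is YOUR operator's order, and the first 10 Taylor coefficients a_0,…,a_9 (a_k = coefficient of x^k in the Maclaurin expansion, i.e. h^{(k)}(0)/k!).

L = (4 + 48·x + 192·x^2 + 256·x^3)·Dx - 4·Dx^2 + (1 + 4·x)·Dx^3  (order 3).
h: a_k = 0, 2, 0, -4/3, -4, -44/15, 16/9, 1432/315, 76/15, 3364/2835, …
ICs: h(0) = 0, h′(0) = 2, h′′(0) = 0.

f: a_k = 2, 0, -4, 0, 4/3, 0, -8/45, 0, 4/315, 0, …
Substitute x→r, Dx→(1/r')Dx; clear ⇒ L₀.
∫: right-multiply L₀ by Dx.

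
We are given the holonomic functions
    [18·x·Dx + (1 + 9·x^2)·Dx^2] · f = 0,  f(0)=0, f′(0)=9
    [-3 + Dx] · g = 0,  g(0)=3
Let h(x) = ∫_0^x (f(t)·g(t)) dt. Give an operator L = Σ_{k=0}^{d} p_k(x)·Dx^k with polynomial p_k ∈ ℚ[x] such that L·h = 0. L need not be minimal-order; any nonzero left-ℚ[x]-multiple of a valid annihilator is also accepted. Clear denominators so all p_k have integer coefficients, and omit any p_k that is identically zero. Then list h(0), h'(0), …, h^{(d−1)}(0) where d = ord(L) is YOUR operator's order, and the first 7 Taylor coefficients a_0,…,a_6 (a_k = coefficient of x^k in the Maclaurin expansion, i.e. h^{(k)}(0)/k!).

L = (9 - 54·x + 81·x^2)·Dx + (-6 + 18·x - 54·x^2)·Dx^2 + (1 + 9·x^2)·Dx^3  (order 3).
h: a_k = 0, 0, 27/2, 27, 81/8, -243/10, 2187/80, …
ICs: h(0) = 0, h′(0) = 0, h′′(0) = 27.

f: a_k = 0, 9, 0, -27, 0, 729/5, 0, …
g: a_k = 3, 9, 27/2, 27/2, 81/8, 243/40, 243/80, …
Sym-product of L_f,L_g gives L₀ (≤ ord 2).
∫: right-multiply L₀ by Dx.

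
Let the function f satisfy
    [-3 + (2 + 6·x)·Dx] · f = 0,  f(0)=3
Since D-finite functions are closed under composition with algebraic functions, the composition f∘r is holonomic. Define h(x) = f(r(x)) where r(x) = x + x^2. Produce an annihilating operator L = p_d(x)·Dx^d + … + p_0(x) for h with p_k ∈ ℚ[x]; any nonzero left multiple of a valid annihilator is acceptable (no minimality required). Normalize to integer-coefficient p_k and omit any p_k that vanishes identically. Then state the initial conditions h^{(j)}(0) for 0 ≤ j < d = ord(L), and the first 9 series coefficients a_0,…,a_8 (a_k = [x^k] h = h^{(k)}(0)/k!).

L = (-3 - 6·x) + (2 + 6·x + 6·x^2)·Dx  (order 1).
h: a_k = 3, 9/2, 9/8, -27/16, 297/128, -729/256, 2997/1024, -4131/2048, -18711/32768, …
ICs: h(0) = 3.

f: a_k = 3, 9/2, -27/8, 81/16, -1215/128, 5103/256, -45927/1024, 216513/2048, -8444007/32768, …
L₀ from L_f via x↦r, Dx↦r'^{-1}Dx.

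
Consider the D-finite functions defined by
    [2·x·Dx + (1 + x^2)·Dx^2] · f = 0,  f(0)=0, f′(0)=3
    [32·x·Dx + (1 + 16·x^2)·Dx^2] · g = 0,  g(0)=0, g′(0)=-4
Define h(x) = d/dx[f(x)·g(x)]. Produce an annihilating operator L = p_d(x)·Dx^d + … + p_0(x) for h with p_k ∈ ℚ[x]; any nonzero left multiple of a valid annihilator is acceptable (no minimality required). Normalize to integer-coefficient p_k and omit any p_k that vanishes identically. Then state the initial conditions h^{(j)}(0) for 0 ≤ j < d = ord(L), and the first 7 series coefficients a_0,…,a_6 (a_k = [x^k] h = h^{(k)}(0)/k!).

f: a_k = 0, 3, 0, -1, 0, 3/5, 0, …
g: a_k = 0, -4, 0, 64/3, 0, -1024/5, 0, …
Sym-product of L_f,L_g gives L₀ (≤ ord 4).
Derive L from L₀ (diff closure).
L = (-384·x - 10880·x^3 - 16384·x^5 + 34816·x^7 + 98304·x^9) + (-68 - 3916·x^2 - 19584·x^4 - 14336·x^6 + 121856·x^8 + 147456·x^10)·Dx + (-136·x - 2632·x^3 - 6528·x^5 + 16448·x^7 + 69632·x^9 + 49152·x^11)·Dx^2 + (-1 - 34·x^2 - 305·x^4 + 4880·x^8 + 8704·x^10 + 4096·x^12)·Dx^3  (order 3).
h: a_k = 0, -24, 0, 272, 0, -19144/5, 0, …
ICs: h(0) = 0, h′(0) = -24, h′′(0) = 0.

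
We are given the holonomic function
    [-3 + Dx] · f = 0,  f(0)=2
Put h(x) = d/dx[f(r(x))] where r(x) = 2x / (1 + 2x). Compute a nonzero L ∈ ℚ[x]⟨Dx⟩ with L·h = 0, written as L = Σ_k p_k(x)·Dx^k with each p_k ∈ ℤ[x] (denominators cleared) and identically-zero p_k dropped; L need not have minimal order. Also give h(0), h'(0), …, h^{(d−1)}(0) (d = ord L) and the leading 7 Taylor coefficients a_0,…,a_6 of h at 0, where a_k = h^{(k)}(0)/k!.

f: a_k = 2, 6, 9, 9, 27/4, 81/20, 81/40, …
Change of var in L_f (x↦r) gives L₀.
h₀' ⇒ L via d/dx closure of L₀.
L = (2 - 8·x) + (-1 - 4·x - 4·x^2)·Dx  (order 1).
h: a_k = 12, 24, -72, 48, 168, -3312/5, 6576/5, …
ICs: h(0) = 12.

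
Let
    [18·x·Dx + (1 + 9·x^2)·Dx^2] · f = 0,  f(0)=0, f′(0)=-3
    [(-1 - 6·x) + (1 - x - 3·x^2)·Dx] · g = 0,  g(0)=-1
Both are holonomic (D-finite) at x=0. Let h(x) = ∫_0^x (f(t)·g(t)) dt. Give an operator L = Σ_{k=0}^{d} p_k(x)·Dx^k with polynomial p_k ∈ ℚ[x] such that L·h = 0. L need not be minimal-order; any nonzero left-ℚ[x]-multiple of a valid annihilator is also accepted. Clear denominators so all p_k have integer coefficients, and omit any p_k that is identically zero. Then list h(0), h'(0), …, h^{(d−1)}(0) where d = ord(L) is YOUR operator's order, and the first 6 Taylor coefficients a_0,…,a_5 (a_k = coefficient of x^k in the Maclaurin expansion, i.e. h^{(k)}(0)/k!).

L = (6 + 18·x + 162·x^2)·Dx + (2 - 6·x + 36·x^2 + 162·x^3)·Dx^2 + (-1 + x - 6·x^2 + 9·x^3 + 27·x^4)·Dx^3  (order 3).
h: a_k = 0, 0, 3/2, 1, 3/4, 12/5, …
ICs: h(0) = 0, h′(0) = 0, h′′(0) = 3.

f: a_k = 0, -3, 0, 9, 0, -243/5, …
g: a_k = -1, -1, -4, -7, -19, -40, …
h₀=f·g: eliminate ⇒ L₀, order ≤ 2·1.
h=∫₀ˣh₀: take L = L₀·Dx.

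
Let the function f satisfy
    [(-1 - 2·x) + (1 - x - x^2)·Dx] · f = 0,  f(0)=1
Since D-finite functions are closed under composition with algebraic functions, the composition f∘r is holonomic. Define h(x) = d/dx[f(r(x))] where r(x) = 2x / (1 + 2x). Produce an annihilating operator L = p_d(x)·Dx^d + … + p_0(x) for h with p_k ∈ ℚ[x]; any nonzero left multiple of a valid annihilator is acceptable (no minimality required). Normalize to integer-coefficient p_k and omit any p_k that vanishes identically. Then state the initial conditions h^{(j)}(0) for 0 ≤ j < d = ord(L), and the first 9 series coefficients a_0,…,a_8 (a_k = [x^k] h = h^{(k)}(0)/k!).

L = (4 + 24·x + 96·x^2 + 96·x^3) + (-1 - 10·x - 24·x^2 + 8·x^3 + 48·x^4)·Dx  (order 1).
h: a_k = 2, 8, 0, 64, -160, 768, -2688, 10240, -36864, …
ICs: h(0) = 2.

f: a_k = 1, 1, 2, 3, 5, 8, 13, 21, 34, …
Change of var in L_f (x↦r) gives L₀.
h=h₀': d/dx-closure on L₀ ⇒ L.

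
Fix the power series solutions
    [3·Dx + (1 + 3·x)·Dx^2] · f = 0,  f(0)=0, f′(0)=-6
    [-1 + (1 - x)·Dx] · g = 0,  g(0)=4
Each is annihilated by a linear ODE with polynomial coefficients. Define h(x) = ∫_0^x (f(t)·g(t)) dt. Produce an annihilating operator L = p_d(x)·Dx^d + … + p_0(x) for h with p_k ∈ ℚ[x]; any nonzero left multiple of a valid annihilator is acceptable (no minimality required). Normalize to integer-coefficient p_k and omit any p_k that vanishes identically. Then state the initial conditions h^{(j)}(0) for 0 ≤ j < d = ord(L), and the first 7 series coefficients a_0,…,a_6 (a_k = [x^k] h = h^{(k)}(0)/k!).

L = 3·Dx + (-1 + 9·x)·Dx^2 + (-1 - 2·x + 3·x^2)·Dx^3  (order 3).
h: a_k = 0, 0, -12, 4, -15, 102/5, -239/5, …
ICs: h(0) = 0, h′(0) = 0, h′′(0) = -24.

f: a_k = 0, -6, 9, -18, 81/2, -486/5, 243, …
g: a_k = 4, 4, 4, 4, 4, 4, 4, …
f·g: L₀ = L_f ⊗_s L_g, ord ≤ 2·1.
h=∫h₀ ⇒ L = L₀·Dx.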